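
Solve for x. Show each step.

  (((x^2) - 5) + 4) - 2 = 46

Step 1. [(((x^2) - 5) + 4) - 2 = 46] peel the -2: add 2 from each side. So sub: ((x^2) - 5) + 4 = 48.
Step 2. [((x^2) - 5) + 4 = 48] 4 comes off first (subtract 4), so sub: (x^2) - 5 = 44.
Step 3. [(x^2) - 5 = 44] the outer -5 inverts by adding 5. So sub: x^2 = 49.
Step 4. [x^2 = 49] LHS squared, RHS 49 ≥ 0: apply √ (±) ⇒ sqrt: x = 7 or -7.

Answer: x ∈ {-7, 7}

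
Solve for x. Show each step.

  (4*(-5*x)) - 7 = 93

Step 1. [(4*(-5*x)) - 7 = 93] -7 is outermost — add 7 both sides ⇒ sub: 4*(-5*x) = 100.
Step 2. [4*(-5*x) = 100] divide by the outer 4 ⇒ div: -5*x = 25.
Step 3. [-5*x = 25] divide by the outer -5 ⇒ div: x = -5.

Answer: x ∈ {-5}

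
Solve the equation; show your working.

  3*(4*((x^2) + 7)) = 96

Step 1. [3*(4*((x^2) + 7)) = 96] 3 out front; divide by 3 ⇒ div: 4*((x^2) + 7) = 32.
Step 2. [4*((x^2) + 7) = 32] divide by the outer 4 ⇒ div: (x^2) + 7 = 8.
Step 3. [(x^2) + 7 = 8] +7 is outermost — subtract 7 both sides, so sub: x^2 = 1.
Step 4. [x^2 = 1] √ both sides: 1 ≥ 0 gives two branches ⇒ sqrt: x = 1 or -1.

Answer: x ∈ {-1, 1}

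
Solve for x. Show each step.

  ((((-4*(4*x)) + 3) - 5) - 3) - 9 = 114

Step 1. [((((-4*(4*x)) + 3) - 5) - 3) - 9 = 114] add 9: x sits inside (… - 9), so sub: (((-4*(4*x)) + 3) - 5) - 3 = 123.
Step 2. [(((-4*(4*x)) + 3) - 5) - 3 = 123] add 3: x sits inside (… - 3) ⇒ sub: ((-4*(4*x)) + 3) - 5 = 126.
Step 3. [((-4*(4*x)) + 3) - 5 = 126] the outer -5 inverts by adding 5. So sub: (-4*(4*x)) + 3 = 131.
Step 4. [(-4*(4*x)) + 3 = 131] the outer +3 inverts by subtracting 3 ⇒ sub: -4*(4*x) = 128.
Step 5. [-4*(4*x) = 128] LHS = -4·(…); ÷-4 both sides ⇒ div: 4*x = -32.
Step 6. [4*x = -32] divide by the outer 4, so div: x = -8.

Answer: x ∈ {-8}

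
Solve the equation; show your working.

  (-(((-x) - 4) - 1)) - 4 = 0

Step 1. [(-(((-x) - 4) - 1)) - 4 = 0] 4 comes off first (add 4) ⇒ sub: -(((-x) - 4) - 1) = 4.
Step 2. [-(((-x) - 4) - 1) = 4] leading − — multiply by −1 ⇒ neg: ((-x) - 4) - 1 = -4.
Step 3. [((-x) - 4) - 1 = -4] 1 comes off first (add 1), so sub: (-x) - 4 = -3.
Step 4. [(-x) - 4 = -3] -4 is outermost — add 4 both sides, so sub: -x = 1.
Step 5. [-x = 1] flip signs both sides ⇒ neg: x = -1.

Answer: x ∈ {-1}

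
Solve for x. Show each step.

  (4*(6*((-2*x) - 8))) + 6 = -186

Step 1. [(4*(6*((-2*x) - 8))) + 6 = -186] the outer +6 inverts by subtracting 6 ⇒ sub: 4*(6*((-2*x) - 8)) = -192.
Step 2. [4*(6*((-2*x) - 8)) = -192] leading coefficient 4: divide by 4, so div: 6*((-2*x) - 8) = -48.
Step 3. [6*((-2*x) - 8) = -48] LHS = 6·(…); ÷6 both sides, so div: (-2*x) - 8 = -8.
Step 4. [(-2*x) - 8 = -8] -2 | LHS and -2 | -8: pull -2 out ⇒ factor: x + 4 = 4.
Step 5. [x + 4 = 4] 4 comes off first (subtract 4) ⇒ sub: x = 0.

Answer: x ∈ {0}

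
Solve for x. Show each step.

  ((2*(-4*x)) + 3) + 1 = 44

Step 1. [((2*(-4*x)) + 3) + 1 = 44] +1 is outermost — subtract 1 both sides ⇒ sub: (2*(-4*x)) + 3 = 43.
Step 2. [(2*(-4*x)) + 3 = 43] peel the +3: subtract 3 from each side. So sub: 2*(-4*x) = 40.
Step 3. [2*(-4*x) = 40] leading coefficient 2: divide by 2 ⇒ div: -4*x = 20.
Step 4. [-4*x = 20] -4 out front; divide by -4 ⇒ div: x = -5.

Answer: x ∈ {-5}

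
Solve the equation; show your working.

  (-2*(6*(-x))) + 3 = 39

Step 1. [(-2*(6*(-x))) + 3 = 39] the outer +3 inverts by subtracting 3. So sub: -2*(6*(-x)) = 36.
Step 2. [-2*(6*(-x)) = 36] -2 out front; divide by -2. So div: 6*(-x) = -18.
Step 3. [6*(-x) = -18] leading coefficient 6: divide by 6. So div: -x = -3.
Step 4. [-x = -3] leading − — multiply by −1. So neg: x = 3.

Answer: x ∈ {3}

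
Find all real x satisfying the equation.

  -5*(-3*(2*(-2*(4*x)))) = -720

Step 1. [-5*(-3*(2*(-2*(4*x)))) = -720] LHS = -5·(…); ÷-5 both sides ⇒ div: -3*(2*(-2*(4*x))) = 144.
Step 2. [-3*(2*(-2*(4*x))) = 144] divide by the outer -3, so div: 2*(-2*(4*x)) = -48.
Step 3. [2*(-2*(4*x)) = -48] divide by the outer 2 ⇒ div: -2*(4*x) = -24.
Step 4. [-2*(4*x) = -24] leading coefficient -2: divide by -2. So div: 4*x = 12.
Step 5. [4*x = 12] 4 out front; divide by 4 ⇒ div: x = 3.

Answer: x ∈ {3}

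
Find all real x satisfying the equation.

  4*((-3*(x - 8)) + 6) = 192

Step 1. [4*((-3*(x - 8)) + 6) = 192] leading coefficient 4: divide by 4. So div: (-3*(x - 8)) + 6 = 48.
Step 2. [(-3*(x - 8)) + 6 = 48] +6 is outermost — subtract 6 both sides ⇒ sub: -3*(x - 8) = 42.
Step 3. [-3*(x - 8) = 42] LHS = -3·(…); ÷-3 both sides. So div: x - 8 = -14.
Step 4. [x - 8 = -14] peel the -8: add 8 from each side. So sub: x = -6.

Answer: x ∈ {-6}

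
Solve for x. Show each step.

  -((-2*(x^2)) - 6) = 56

Step 1. [-((-2*(x^2)) - 6) = 56] LHS negated; negate both sides. So neg: (-2*(x^2)) - 6 = -56.
Step 2. [(-2*(x^2)) - 6 = -56] the outer -6 inverts by adding 6 ⇒ sub: -2*(x^2) = -50.
Step 3. [-2*(x^2) = -50] -2 out front; divide by -2 ⇒ div: x^2 = 25.
Step 4. [x^2 = 25] √ both sides: 25 ≥ 0 gives two branches, so sqrt: x = 5 or -5.

Answer: x ∈ {-5, 5}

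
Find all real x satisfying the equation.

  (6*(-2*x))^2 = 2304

Step 1. [(6*(-2*x))^2 = 2304] LHS squared, RHS 2304 ≥ 0: apply √ (±) ⇒ sqrt: 6*(-2*x) = 48 or -48.
Step 2. [6*(-2*x) = 48 or -48] 6·(inner) — divide through by 6 ⇒ div: -2*x = 8 or -8.
Step 3. [-2*x = 8 or -8] leading coefficient -2: divide by -2 ⇒ div: x = -4 or 4.

Answer: x ∈ {-4, 4}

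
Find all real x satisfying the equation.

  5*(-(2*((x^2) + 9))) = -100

Step 1. [5*(-(2*((x^2) + 9))) = -100] 5 out front; divide by 5, so div: -(2*((x^2) + 9)) = -20.
Step 2. [-(2*((x^2) + 9)) = -20] leading − — multiply by −1, so neg: 2*((x^2) + 9) = 20.
Step 3. [2*((x^2) + 9) = 20] leading coefficient 2: divide by 2. So div: (x^2) + 9 = 10.
Step 4. [(x^2) + 9 = 10] the outer +9 inverts by subtracting 9. So sub: x^2 = 1.
Step 5. [x^2 = 1] √ both sides: 1 ≥ 0 gives two branches. So sqrt: x = 1 or -1.

Answer: x ∈ {-1, 1}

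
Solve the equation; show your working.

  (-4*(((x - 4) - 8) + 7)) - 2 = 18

Step 1. [(-4*(((x - 4) - 8) + 7)) - 2 = 18] 2 comes off first (add 2), so sub: -4*(((x - 4) - 8) + 7) = 20.
Step 2. [-4*(((x - 4) - 8) + 7) = 20] -4 out front; divide by -4, so div: ((x - 4) - 8) + 7 = -5.
Step 3. [((x - 4) - 8) + 7 = -5] peel the +7: subtract 7 from each side. So sub: (x - 4) - 8 = -12.
Step 4. [(x - 4) - 8 = -12] the outer -8 inverts by adding 8. So sub: x - 4 = -4.
Step 5. [x - 4 = -4] -4 is outermost — add 4 both sides, so sub: x = 0.

Answer: x ∈ {0}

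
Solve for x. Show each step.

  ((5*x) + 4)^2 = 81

Step 1. [((5*x) + 4)^2 = 81] √ both sides: 81 ≥ 0 gives two branches, so sqrt: (5*x) + 4 = 9 or -9.
Step 2. [(5*x) + 4 = 9 or -9] 4 comes off first (subtract 4) ⇒ sub: 5*x = 5 or -13.
Step 3. [5*x = 5 or -13] 5 out front; divide by 5 ⇒ div: x = 1 or -13/5.

Answer: x ∈ {-13/5, 1}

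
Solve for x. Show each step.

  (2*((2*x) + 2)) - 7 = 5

Step 1. [(2*((2*x) + 2)) - 7 = 5] peel the -7: add 7 from each side. So sub: 2*((2*x) + 2) = 12.
Step 2. [2*((2*x) + 2) = 12] 2·(inner) — divide through by 2. So div: (2*x) + 2 = 6.
Step 3. [(2*x) + 2 = 6] 2 divides every term; factor it out, so factor: x + 1 = 3.
Step 4. [x + 1 = 3] peel the +1: subtract 1 from each side, so sub: x = 2.

Answer: x ∈ {2}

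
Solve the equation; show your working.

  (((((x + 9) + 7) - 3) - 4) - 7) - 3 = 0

Step 1. [(((((x + 9) + 7) - 3) - 4) - 7) - 3 = 0] -3 is outermost — add 3 both sides ⇒ sub: ((((x + 9) + 7) - 3) - 4) - 7 = 3.
Step 2. [((((x + 9) + 7) - 3) - 4) - 7 = 3] -7 is outermost — add 7 both sides ⇒ sub: (((x + 9) + 7) - 3) - 4 = 10.
Step 3. [(((x + 9) + 7) - 3) - 4 = 10] -4 is outermost — add 4 both sides ⇒ sub: ((x + 9) + 7) - 3 = 14.
Step 4. [((x + 9) + 7) - 3 = 14] the outer -3 inverts by adding 3, so sub: (x + 9) + 7 = 17.
Step 5. [(x + 9) + 7 = 17] peel the +7: subtract 7 from each side ⇒ sub: x + 9 = 10.
Step 6. [x + 9 = 10] the outer +9 inverts by subtracting 9 ⇒ sub: x = 1.

Answer: x ∈ {1}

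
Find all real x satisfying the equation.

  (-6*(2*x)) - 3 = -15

Step 1. [(-6*(2*x)) - 3 = -15] the outer -3 inverts by adding 3, so sub: -6*(2*x) = -12.
Step 2. [-6*(2*x) = -12] divide by the outer -6. So div: 2*x = 2.
Step 3. [2*x = 2] 2·(inner) — divide through by 2, so div: x = 1.

Answer: x ∈ {1}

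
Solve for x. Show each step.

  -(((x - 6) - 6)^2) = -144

Step 1. [-(((x - 6) - 6)^2) = -144] LHS negated; negate both sides ⇒ neg: ((x - 6) - 6)^2 = 144.
Step 2. [((x - 6) - 6)^2 = 144] LHS squared, RHS 144 ≥ 0: apply √ (±) ⇒ sqrt: (x - 6) - 6 = 12 or -12.
Step 3. [(x - 6) - 6 = 12 or -12] -6 is outermost — add 6 both sides, so sub: x - 6 = 18 or -6.
Step 4. [x - 6 = 18 or -6] add 6: x sits inside (… - 6). So sub: x = 24 or 0.

Answer: x ∈ {0, 24}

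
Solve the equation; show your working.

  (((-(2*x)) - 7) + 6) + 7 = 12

Step 1. [(((-(2*x)) - 7) + 6) + 7 = 12] +7 is outermost — subtract 7 both sides. So sub: ((-(2*x)) - 7) + 6 = 5.
Step 2. [((-(2*x)) - 7) + 6 = 5] peel the +6: subtract 6 from each side ⇒ sub: (-(2*x)) - 7 = -1.
Step 3. [(-(2*x)) - 7 = -1] the outer -7 inverts by adding 7, so sub: -(2*x) = 6.
Step 4. [-(2*x) = 6] LHS negated; negate both sides, so neg: 2*x = -6.
Step 5. [2*x = -6] LHS = 2·(…); ÷2 both sides. So div: x = -3.

Answer: x ∈ {-3}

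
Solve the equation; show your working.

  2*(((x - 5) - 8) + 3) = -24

Step 1. [2*(((x - 5) - 8) + 3) = -24] 2 out front; divide by 2. So div: ((x - 5) - 8) + 3 = -12.
Step 2. [((x - 5) - 8) + 3 = -12] the outer +3 inverts by subtracting 3, so sub: (x - 5) - 8 = -15.
Step 3. [(x - 5) - 8 = -15] -8 is outermost — add 8 both sides, so sub: x - 5 = -7.
Step 4. [x - 5 = -7] -5 is outermost — add 5 both sides, so sub: x = -2.

Answer: x ∈ {-2}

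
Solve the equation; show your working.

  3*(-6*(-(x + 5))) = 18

Step 1. [3*(-6*(-(x + 5))) = 18] leading coefficient 3: divide by 3 ⇒ div: -6*(-(x + 5)) = 6.
Step 2. [-6*(-(x + 5)) = 6] LHS = -6·(…); ÷-6 both sides, so div: -(x + 5) = -1.
Step 3. [-(x + 5) = -1] LHS negated; negate both sides. So neg: x + 5 = 1.
Step 4. [x + 5 = 1] peel the +5: subtract 5 from each side, so sub: x = -4.

Answer: x ∈ {-4}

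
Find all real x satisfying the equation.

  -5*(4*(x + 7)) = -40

Step 1. [-5*(4*(x + 7)) = -40] -5·(inner) — divide through by -5 ⇒ div: 4*(x + 7) = 8.
Step 2. [4*(x + 7) = 8] leading coefficient 4: divide by 4, so div: x + 7 = 2.
Step 3. [x + 7 = 2] 7 comes off first (subtract 7). So sub: x = -5.

Answer: x ∈ {-5}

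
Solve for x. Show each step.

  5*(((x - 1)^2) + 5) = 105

Step 1. [5*(((x - 1)^2) + 5) = 105] 5 out front; divide by 5 ⇒ div: ((x - 1)^2) + 5 = 21.
Step 2. [((x - 1)^2) + 5 = 21] the outer +5 inverts by subtracting 5. So sub: (x - 1)^2 = 16.
Step 3. [(x - 1)^2 = 16] LHS squared, RHS 16 ≥ 0: apply √ (±) ⇒ sqrt: x - 1 = 4 or -4.
Step 4. [x - 1 = 4 or -4] 1 comes off first (add 1). So sub: x = 5 or -3.

Answer: x ∈ {-3, 5}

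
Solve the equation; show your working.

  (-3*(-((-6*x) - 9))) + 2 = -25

Step 1. [(-3*(-((-6*x) - 9))) + 2 = -25] subtract 2: x sits inside (… + 2), so sub: -3*(-((-6*x) - 9)) = -27.
Step 2. [-3*(-((-6*x) - 9)) = -27] -3 out front; divide by -3, so div: -((-6*x) - 9) = 9.
Step 3. [-((-6*x) - 9) = 9] flip signs both sides ⇒ neg: (-6*x) - 9 = -9.
Step 4. [(-6*x) - 9 = -9] 9 comes off first (add 9). So sub: -6*x = 0.
Step 5. [-6*x = 0] divide by the outer -6, so div: x = 0.

Answer: x ∈ {0}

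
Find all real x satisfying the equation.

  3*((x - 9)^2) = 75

Step 1. [3*((x - 9)^2) = 75] 3 out front; divide by 3, so div: (x - 9)^2 = 25.
Step 2. [(x - 9)^2 = 25] √ both sides: 25 ≥ 0 gives two branches ⇒ sqrt: x - 9 = 5 or -5.
Step 3. [x - 9 = 5 or -5] 9 comes off first (add 9), so sub: x = 14 or 4.

Answer: x ∈ {4, 14}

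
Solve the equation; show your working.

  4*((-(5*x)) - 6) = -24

Step 1. [4*((-(5*x)) - 6) = -24] 4 out front; divide by 4 ⇒ div: (-(5*x)) - 6 = -6.
Step 2. [(-(5*x)) - 6 = -6] -6 is outermost — add 6 both sides, so sub: -(5*x) = 0.
Step 3. [-(5*x) = 0] flip signs both sides, so neg: 5*x = 0.
Step 4. [5*x = 0] 5·(inner) — divide through by 5 ⇒ div: x = 0.

Answer: x ∈ {0}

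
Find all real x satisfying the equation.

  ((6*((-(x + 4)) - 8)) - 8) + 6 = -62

Step 1. [((6*((-(x + 4)) - 8)) - 8) + 6 = -62] the outer +6 inverts by subtracting 6, so sub: (6*((-(x + 4)) - 8)) - 8 = -68.
Step 2. [(6*((-(x + 4)) - 8)) - 8 = -68] the outer -8 inverts by adding 8. So sub: 6*((-(x + 4)) - 8) = -60.
Step 3. [6*((-(x + 4)) - 8) = -60] leading coefficient 6: divide by 6 ⇒ div: (-(x + 4)) - 8 = -10.
Step 4. [(-(x + 4)) - 8 = -10] peel the -8: add 8 from each side. So sub: -(x + 4) = -2.
Step 5. [-(x + 4) = -2] flip signs both sides. So neg: x + 4 = 2.
Step 6. [x + 4 = 2] 4 comes off first (subtract 4). So sub: x = -2.

Answer: x ∈ {-2}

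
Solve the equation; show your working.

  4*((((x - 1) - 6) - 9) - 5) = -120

Step 1. [4*((((x - 1) - 6) - 9) - 5) = -120] 4·(inner) — divide through by 4, so div: (((x - 1) - 6) - 9) - 5 = -30.
Step 2. [(((x - 1) - 6) - 9) - 5 = -30] peel the -5: add 5 from each side ⇒ sub: ((x - 1) - 6) - 9 = -25.
Step 3. [((x - 1) - 6) - 9 = -25] 9 comes off first (add 9) ⇒ sub: (x - 1) - 6 = -16.
Step 4. [(x - 1) - 6 = -16] the outer -6 inverts by adding 6, so sub: x - 1 = -10.
Step 5. [x - 1 = -10] -1 is outermost — add 1 both sides ⇒ sub: x = -9.

Answer: x ∈ {-9}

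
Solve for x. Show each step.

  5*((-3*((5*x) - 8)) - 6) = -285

Step 1. [5*((-3*((5*x) - 8)) - 6) = -285] leading coefficient 5: divide by 5. So div: (-3*((5*x) - 8)) - 6 = -57.
Step 2. [(-3*((5*x) - 8)) - 6 = -57] peel the -6: add 6 from each side ⇒ sub: -3*((5*x) - 8) = -51.
Step 3. [-3*((5*x) - 8) = -51] -3·(inner) — divide through by -3, so div: (5*x) - 8 = 17.
Step 4. [(5*x) - 8 = 17] 8 comes off first (add 8) ⇒ sub: 5*x = 25.
Step 5. [5*x = 25] 5·(inner) — divide through by 5. So div: x = 5.

Answer: x ∈ {5}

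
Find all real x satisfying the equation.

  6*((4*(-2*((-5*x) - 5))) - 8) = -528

Step 1. [6*((4*(-2*((-5*x) - 5))) - 8) = -528] 6·(inner) — divide through by 6, so div: (4*(-2*((-5*x) - 5))) - 8 = -88.
Step 2. [(4*(-2*((-5*x) - 5))) - 8 = -88] 4 divides every term; factor it out. So factor: (-2*((-5*x) - 5)) - 2 = -22.
Step 3. [(-2*((-5*x) - 5)) - 2 = -22] 2 comes off first (add 2) ⇒ sub: -2*((-5*x) - 5) = -20.
Step 4. [-2*((-5*x) - 5) = -20] LHS = -2·(…); ÷-2 both sides. So div: (-5*x) - 5 = 10.
Step 5. [(-5*x) - 5 = 10] -5 divides every term; factor it out. So factor: x + 1 = -2.
Step 6. [x + 1 = -2] +1 is outermost — subtract 1 both sides, so sub: x = -3.

Answer: x ∈ {-3}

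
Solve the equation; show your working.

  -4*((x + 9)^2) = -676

Step 1. [-4*((x + 9)^2) = -676] -4·(inner) — divide through by -4, so div: (x + 9)^2 = 169.
Step 2. [(x + 9)^2 = 169] 169 ≥ 0, LHS is (·)² — take ±√. So sqrt: x + 9 = 13 or -13.
Step 3. [x + 9 = 13 or -13] +9 is outermost — subtract 9 both sides ⇒ sub: x = 4 or -22.

Answer: x ∈ {-22, 4}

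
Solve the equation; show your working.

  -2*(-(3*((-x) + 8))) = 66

Step 1. [-2*(-(3*((-x) + 8))) = 66] LHS = -2·(…); ÷-2 both sides ⇒ div: -(3*((-x) + 8)) = -33.
Step 2. [-(3*((-x) + 8)) = -33] flip signs both sides ⇒ neg: 3*((-x) + 8) = 33.
Step 3. [3*((-x) + 8) = 33] LHS = 3·(…); ÷3 both sides. So div: (-x) + 8 = 11.
Step 4. [(-x) + 8 = 11] subtract 8: x sits inside (… + 8). So sub: -x = 3.
Step 5. [-x = 3] flip signs both sides. So neg: x = -3.

Answer: x ∈ {-3}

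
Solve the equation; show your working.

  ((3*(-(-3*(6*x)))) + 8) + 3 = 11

Step 1. [((3*(-(-3*(6*x)))) + 8) + 3 = 11] the outer +3 inverts by subtracting 3, so sub: (3*(-(-3*(6*x)))) + 8 = 8.
Step 2. [(3*(-(-3*(6*x)))) + 8 = 8] peel the +8: subtract 8 from each side ⇒ sub: 3*(-(-3*(6*x))) = 0.
Step 3. [3*(-(-3*(6*x))) = 0] LHS = 3·(…); ÷3 both sides ⇒ div: -(-3*(6*x)) = 0.
Step 4. [-(-3*(6*x)) = 0] LHS negated; negate both sides, so neg: -3*(6*x) = 0.
Step 5. [-3*(6*x) = 0] -3 out front; divide by -3 ⇒ div: 6*x = 0.
Step 6. [6*x = 0] divide by the outer 6. So div: x = 0.

Answer: x ∈ {0}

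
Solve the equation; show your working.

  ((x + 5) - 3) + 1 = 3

Step 1. [((x + 5) - 3) + 1 = 3] peel the +1: subtract 1 from each side. So sub: (x + 5) - 3 = 2.
Step 2. [(x + 5) - 3 = 2] the outer -3 inverts by adding 3. So sub: x + 5 = 5.
Step 3. [x + 5 = 5] 5 comes off first (subtract 5) ⇒ sub: x = 0.

Answer: x ∈ {0}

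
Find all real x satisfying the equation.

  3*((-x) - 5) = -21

Step 1. [3*((-x) - 5) = -21] divide by the outer 3, so div: (-x) - 5 = -7.
Step 2. [(-x) - 5 = -7] peel the -5: add 5 from each side. So sub: -x = -2.
Step 3. [-x = -2] flip signs both sides. So neg: x = 2.

Answer: x ∈ {2}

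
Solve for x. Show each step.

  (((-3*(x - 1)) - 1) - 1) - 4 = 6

Step 1. [(((-3*(x - 1)) - 1) - 1) - 4 = 6] 4 comes off first (add 4). So sub: ((-3*(x - 1)) - 1) - 1 = 10.
Step 2. [((-3*(x - 1)) - 1) - 1 = 10] peel the -1: add 1 from each side, so sub: (-3*(x - 1)) - 1 = 11.
Step 3. [(-3*(x - 1)) - 1 = 11] -1 is outermost — add 1 both sides. So sub: -3*(x - 1) = 12.
Step 4. [-3*(x - 1) = 12] divide by the outer -3 ⇒ div: x - 1 = -4.
Step 5. [x - 1 = -4] add 1: x sits inside (… - 1) ⇒ sub: x = -3.

Answer: x ∈ {-3}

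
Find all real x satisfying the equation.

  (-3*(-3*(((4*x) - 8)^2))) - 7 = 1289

Step 1. [(-3*(-3*(((4*x) - 8)^2))) - 7 = 1289] 7 comes off first (add 7) ⇒ sub: -3*(-3*(((4*x) - 8)^2)) = 1296.
Step 2. [-3*(-3*(((4*x) - 8)^2)) = 1296] -3·(inner) — divide through by -3. So div: -3*(((4*x) - 8)^2) = -432.
Step 3. [-3*(((4*x) - 8)^2) = -432] leading coefficient -3: divide by -3, so div: ((4*x) - 8)^2 = 144.
Step 4. [((4*x) - 8)^2 = 144] √ both sides: 144 ≥ 0 gives two branches ⇒ sqrt: (4*x) - 8 = 12 or -12.
Step 5. [(4*x) - 8 = 12 or -12] the outer -8 inverts by adding 8 ⇒ sub: 4*x = 20 or -4.
Step 6. [4*x = 20 or -4] 4·(inner) — divide through by 4, so div: x = 5 or -1.

Answer: x ∈ {-1, 5}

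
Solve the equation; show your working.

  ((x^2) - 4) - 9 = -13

Step 1. [((x^2) - 4) - 9 = -13] peel the -9: add 9 from each side, so sub: (x^2) - 4 = -4.
Step 2. [(x^2) - 4 = -4] 4 comes off first (add 4) ⇒ sub: x^2 = 0.
Step 3. [x^2 = 0] LHS squared, RHS 0 ≥ 0: apply √ (±). So sqrt: x = 0.

Answer: x ∈ {0}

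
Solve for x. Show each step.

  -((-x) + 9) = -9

Step 1. [-((-x) + 9) = -9] LHS negated; negate both sides ⇒ neg: (-x) + 9 = 9.
Step 2. [(-x) + 9 = 9] the outer +9 inverts by subtracting 9. So sub: -x = 0.
Step 3. [-x = 0] leading − — multiply by −1, so neg: x = 0.

Answer: x ∈ {0}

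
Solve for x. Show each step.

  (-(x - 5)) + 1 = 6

Step 1. [(-(x - 5)) + 1 = 6] peel the +1: subtract 1 from each side, so sub: -(x - 5) = 5.
Step 2. [-(x - 5) = 5] LHS negated; negate both sides, so neg: x - 5 = -5.
Step 3. [x - 5 = -5] 5 comes off first (add 5). So sub: x = 0.

Answer: x ∈ {0}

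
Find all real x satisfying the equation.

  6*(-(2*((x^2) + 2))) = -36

Step 1. [6*(-(2*((x^2) + 2))) = -36] divide by the outer 6, so div: -(2*((x^2) + 2)) = -6.
Step 2. [-(2*((x^2) + 2)) = -6] flip signs both sides ⇒ neg: 2*((x^2) + 2) = 6.
Step 3. [2*((x^2) + 2) = 6] LHS = 2·(…); ÷2 both sides, so div: (x^2) + 2 = 3.
Step 4. [(x^2) + 2 = 3] peel the +2: subtract 2 from each side, so sub: x^2 = 1.
Step 5. [x^2 = 1] √ both sides: 1 ≥ 0 gives two branches ⇒ sqrt: x = 1 or -1.

Answer: x ∈ {-1, 1}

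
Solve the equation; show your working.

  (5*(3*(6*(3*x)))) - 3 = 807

Step 1. [(5*(3*(6*(3*x)))) - 3 = 807] 3 comes off first (add 3) ⇒ sub: 5*(3*(6*(3*x))) = 810.
Step 2. [5*(3*(6*(3*x))) = 810] 5·(inner) — divide through by 5, so div: 3*(6*(3*x)) = 162.
Step 3. [3*(6*(3*x)) = 162] LHS = 3·(…); ÷3 both sides ⇒ div: 6*(3*x) = 54.
Step 4. [6*(3*x) = 54] leading coefficient 6: divide by 6, so div: 3*x = 9.
Step 5. [3*x = 9] leading coefficient 3: divide by 3, so div: x = 3.

Answer: x ∈ {3}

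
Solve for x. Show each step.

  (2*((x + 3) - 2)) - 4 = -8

Step 1. [(2*((x + 3) - 2)) - 4 = -8] 2 divides every term; factor it out, so factor: ((x + 3) - 2) - 2 = -4.
Step 2. [((x + 3) - 2) - 2 = -4] peel the -2: add 2 from each side, so sub: (x + 3) - 2 = -2.
Step 3. [(x + 3) - 2 = -2] add 2: x sits inside (… - 2), so sub: x + 3 = 0.
Step 4. [x + 3 = 0] subtract 3: x sits inside (… + 3) ⇒ sub: x = -3.

Answer: x ∈ {-3}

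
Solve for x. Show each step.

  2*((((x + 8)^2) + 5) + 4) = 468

Step 1. [2*((((x + 8)^2) + 5) + 4) = 468] leading coefficient 2: divide by 2 ⇒ div: (((x + 8)^2) + 5) + 4 = 234.
Step 2. [(((x + 8)^2) + 5) + 4 = 234] peel the +4: subtract 4 from each side, so sub: ((x + 8)^2) + 5 = 230.
Step 3. [((x + 8)^2) + 5 = 230] subtract 5: x sits inside (… + 5) ⇒ sub: (x + 8)^2 = 225.
Step 4. [(x + 8)^2 = 225] √ both sides: 225 ≥ 0 gives two branches ⇒ sqrt: x + 8 = 15 or -15.
Step 5. [x + 8 = 15 or -15] subtract 8: x sits inside (… + 8), so sub: x = 7 or -23.

Answer: x ∈ {-23, 7}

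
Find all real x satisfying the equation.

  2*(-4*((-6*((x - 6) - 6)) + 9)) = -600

Step 1. [2*(-4*((-6*((x - 6) - 6)) + 9)) = -600] 2 out front; divide by 2, so div: -4*((-6*((x - 6) - 6)) + 9) = -300.
Step 2. [-4*((-6*((x - 6) - 6)) + 9) = -300] divide by the outer -4 ⇒ div: (-6*((x - 6) - 6)) + 9 = 75.
Step 3. [(-6*((x - 6) - 6)) + 9 = 75] peel the +9: subtract 9 from each side, so sub: -6*((x - 6) - 6) = 66.
Step 4. [-6*((x - 6) - 6) = 66] -6 out front; divide by -6. So div: (x - 6) - 6 = -11.
Step 5. [(x - 6) - 6 = -11] add 6: x sits inside (… - 6). So sub: x - 6 = -5.
Step 6. [x - 6 = -5] peel the -6: add 6 from each side ⇒ sub: x = 1.

Answer: x ∈ {1}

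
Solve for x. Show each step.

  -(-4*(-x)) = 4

Step 1. [-(-4*(-x)) = 4] LHS negated; negate both sides ⇒ neg: -4*(-x) = -4.
Step 2. [-4*(-x) = -4] divide by the outer -4 ⇒ div: -x = 1.
Step 3. [-x = 1] flip signs both sides ⇒ neg: x = -1.

Answer: x ∈ {-1}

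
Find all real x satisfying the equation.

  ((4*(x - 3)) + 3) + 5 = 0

Step 1. [((4*(x - 3)) + 3) + 5 = 0] subtract 5: x sits inside (… + 5), so sub: (4*(x - 3)) + 3 = -5.
Step 2. [(4*(x - 3)) + 3 = -5] subtract 3: x sits inside (… + 3), so sub: 4*(x - 3) = -8.
Step 3. [4*(x - 3) = -8] leading coefficient 4: divide by 4 ⇒ div: x - 3 = -2.
Step 4. [x - 3 = -2] the outer -3 inverts by adding 3, so sub: x = 1.

Answer: x ∈ {1}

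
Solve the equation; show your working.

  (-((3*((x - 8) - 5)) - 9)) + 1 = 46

Step 1. [(-((3*((x - 8) - 5)) - 9)) + 1 = 46] the outer +1 inverts by subtracting 1 ⇒ sub: -((3*((x - 8) - 5)) - 9) = 45.
Step 2. [-((3*((x - 8) - 5)) - 9) = 45] LHS negated; negate both sides ⇒ neg: (3*((x - 8) - 5)) - 9 = -45.
Step 3. [(3*((x - 8) - 5)) - 9 = -45] the outer -9 inverts by adding 9 ⇒ sub: 3*((x - 8) - 5) = -36.
Step 4. [3*((x - 8) - 5) = -36] leading coefficient 3: divide by 3. So div: (x - 8) - 5 = -12.
Step 5. [(x - 8) - 5 = -12] the outer -5 inverts by adding 5 ⇒ sub: x - 8 = -7.
Step 6. [x - 8 = -7] peel the -8: add 8 from each side. So sub: x = 1.

Answer: x ∈ {1}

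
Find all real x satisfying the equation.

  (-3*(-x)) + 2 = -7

Step 1. [(-3*(-x)) + 2 = -7] +2 is outermost — subtract 2 both sides, so sub: -3*(-x) = -9.
Step 2. [-3*(-x) = -9] -3·(inner) — divide through by -3. So div: -x = 3.
Step 3. [-x = 3] flip signs both sides, so neg: x = -3.

Answer: x ∈ {-3}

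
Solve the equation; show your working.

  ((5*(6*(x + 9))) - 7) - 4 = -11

Step 1. [((5*(6*(x + 9))) - 7) - 4 = -11] peel the -4: add 4 from each side ⇒ sub: (5*(6*(x + 9))) - 7 = -7.
Step 2. [(5*(6*(x + 9))) - 7 = -7] add 7: x sits inside (… - 7) ⇒ sub: 5*(6*(x + 9)) = 0.
Step 3. [5*(6*(x + 9)) = 0] 5 out front; divide by 5 ⇒ div: 6*(x + 9) = 0.
Step 4. [6*(x + 9) = 0] leading coefficient 6: divide by 6 ⇒ div: x + 9 = 0.
Step 5. [x + 9 = 0] the outer +9 inverts by subtracting 9, so sub: x = -9.

Answer: x ∈ {-9}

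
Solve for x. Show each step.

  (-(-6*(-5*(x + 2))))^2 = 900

Step 1. [(-(-6*(-5*(x + 2))))^2 = 900] √ both sides: 900 ≥ 0 gives two branches ⇒ sqrt: -(-6*(-5*(x + 2))) = 30 or -30.
Step 2. [-(-6*(-5*(x + 2))) = 30 or -30] LHS negated; negate both sides ⇒ neg: -6*(-5*(x + 2)) = -30 or 30.
Step 3. [-6*(-5*(x + 2)) = -30 or 30] divide by the outer -6 ⇒ div: -5*(x + 2) = 5 or -5.
Step 4. [-5*(x + 2) = 5 or -5] divide by the outer -5 ⇒ div: x + 2 = -1 or 1.
Step 5. [x + 2 = -1 or 1] subtract 2: x sits inside (… + 2). So sub: x = -3 or -1.

Answer: x ∈ {-3, -1}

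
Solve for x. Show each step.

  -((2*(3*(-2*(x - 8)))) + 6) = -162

Step 1. [-((2*(3*(-2*(x - 8)))) + 6) = -162] LHS negated; negate both sides. So neg: (2*(3*(-2*(x - 8)))) + 6 = 162.
Step 2. [(2*(3*(-2*(x - 8)))) + 6 = 162] common factor 2 (LHS and 162) — divide through. So factor: (3*(-2*(x - 8))) + 3 = 81.
Step 3. [(3*(-2*(x - 8))) + 3 = 81] subtract 3: x sits inside (… + 3) ⇒ sub: 3*(-2*(x - 8)) = 78.
Step 4. [3*(-2*(x - 8)) = 78] 3·(inner) — divide through by 3, so div: -2*(x - 8) = 26.
Step 5. [-2*(x - 8) = 26] -2·(inner) — divide through by -2, so div: x - 8 = -13.
Step 6. [x - 8 = -13] 8 comes off first (add 8), so sub: x = -5.

Answer: x ∈ {-5}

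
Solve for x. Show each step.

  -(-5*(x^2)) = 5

Step 1. [-(-5*(x^2)) = 5] LHS negated; negate both sides ⇒ neg: -5*(x^2) = -5.
Step 2. [-5*(x^2) = -5] divide by the outer -5 ⇒ div: x^2 = 1.
Step 3. [x^2 = 1] √ both sides: 1 ≥ 0 gives two branches. So sqrt: x = 1 or -1.

Answer: x ∈ {-1, 1}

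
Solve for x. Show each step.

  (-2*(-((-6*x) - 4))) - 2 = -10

Step 1. [(-2*(-((-6*x) - 4))) - 2 = -10] common factor -2 (LHS and -10) — divide through. So factor: (-((-6*x) - 4)) + 1 = 5.
Step 2. [(-((-6*x) - 4)) + 1 = 5] the outer +1 inverts by subtracting 1, so sub: -((-6*x) - 4) = 4.
Step 3. [-((-6*x) - 4) = 4] LHS negated; negate both sides ⇒ neg: (-6*x) - 4 = -4.
Step 4. [(-6*x) - 4 = -4] -4 is outermost — add 4 both sides ⇒ sub: -6*x = 0.
Step 5. [-6*x = 0] divide by the outer -6, so div: x = 0.

Answer: x ∈ {0}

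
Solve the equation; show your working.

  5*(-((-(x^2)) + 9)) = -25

Step 1. [5*(-((-(x^2)) + 9)) = -25] LHS = 5·(…); ÷5 both sides, so div: -((-(x^2)) + 9) = -5.
Step 2. [-((-(x^2)) + 9) = -5] leading − — multiply by −1, so neg: (-(x^2)) + 9 = 5.
Step 3. [(-(x^2)) + 9 = 5] peel the +9: subtract 9 from each side. So sub: -(x^2) = -4.
Step 4. [-(x^2) = -4] LHS negated; negate both sides. So neg: x^2 = 4.
Step 5. [x^2 = 4] √ both sides: 4 ≥ 0 gives two branches ⇒ sqrt: x = 2 or -2.

Answer: x ∈ {-2, 2}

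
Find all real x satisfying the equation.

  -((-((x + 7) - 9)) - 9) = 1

Step 1. [-((-((x + 7) - 9)) - 9) = 1] LHS negated; negate both sides. So neg: (-((x + 7) - 9)) - 9 = -1.
Step 2. [(-((x + 7) - 9)) - 9 = -1] the outer -9 inverts by adding 9 ⇒ sub: -((x + 7) - 9) = 8.
Step 3. [-((x + 7) - 9) = 8] LHS negated; negate both sides ⇒ neg: (x + 7) - 9 = -8.
Step 4. [(x + 7) - 9 = -8] add 9: x sits inside (… - 9) ⇒ sub: x + 7 = 1.
Step 5. [x + 7 = 1] 7 comes off first (subtract 7), so sub: x = -6.

Answer: x ∈ {-6}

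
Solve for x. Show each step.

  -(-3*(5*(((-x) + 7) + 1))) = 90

Step 1. [-(-3*(5*(((-x) + 7) + 1))) = 90] flip signs both sides, so neg: -3*(5*(((-x) + 7) + 1)) = -90.
Step 2. [-3*(5*(((-x) + 7) + 1)) = -90] -3 out front; divide by -3. So div: 5*(((-x) + 7) + 1) = 30.
Step 3. [5*(((-x) + 7) + 1) = 30] leading coefficient 5: divide by 5 ⇒ div: ((-x) + 7) + 1 = 6.
Step 4. [((-x) + 7) + 1 = 6] peel the +1: subtract 1 from each side ⇒ sub: (-x) + 7 = 5.
Step 5. [(-x) + 7 = 5] +7 is outermost — subtract 7 both sides. So sub: -x = -2.
Step 6. [-x = -2] flip signs both sides. So neg: x = 2.

Answer: x ∈ {2}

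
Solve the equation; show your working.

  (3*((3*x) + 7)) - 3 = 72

Step 1. [(3*((3*x) + 7)) - 3 = 72] 3 divides every term; factor it out. So factor: ((3*x) + 7) - 1 = 24.
Step 2. [((3*x) + 7) - 1 = 24] the outer -1 inverts by adding 1 ⇒ sub: (3*x) + 7 = 25.
Step 3. [(3*x) + 7 = 25] +7 is outermost — subtract 7 both sides. So sub: 3*x = 18.
Step 4. [3*x = 18] LHS = 3·(…); ÷3 both sides, so div: x = 6.

Answer: x ∈ {6}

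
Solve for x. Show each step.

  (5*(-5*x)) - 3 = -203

Step 1. [(5*(-5*x)) - 3 = -203] add 3: x sits inside (… - 3) ⇒ sub: 5*(-5*x) = -200.
Step 2. [5*(-5*x) = -200] LHS = 5·(…); ÷5 both sides ⇒ div: -5*x = -40.
Step 3. [-5*x = -40] divide by the outer -5. So div: x = 8.

Answer: x ∈ {8}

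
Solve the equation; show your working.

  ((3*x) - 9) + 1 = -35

Step 1. [((3*x) - 9) + 1 = -35] 1 comes off first (subtract 1), so sub: (3*x) - 9 = -36.
Step 2. [(3*x) - 9 = -36] the outer -9 inverts by adding 9. So sub: 3*x = -27.
Step 3. [3*x = -27] LHS = 3·(…); ÷3 both sides ⇒ div: x = -9.

Answer: x ∈ {-9}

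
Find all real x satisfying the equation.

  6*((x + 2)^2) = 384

Step 1. [6*((x + 2)^2) = 384] 6 out front; divide by 6. So div: (x + 2)^2 = 64.
Step 2. [(x + 2)^2 = 64] 64 ≥ 0, LHS is (·)² — take ±√ ⇒ sqrt: x + 2 = 8 or -8.
Step 3. [x + 2 = 8 or -8] +2 is outermost — subtract 2 both sides ⇒ sub: x = 6 or -10.

Answer: x ∈ {-10, 6}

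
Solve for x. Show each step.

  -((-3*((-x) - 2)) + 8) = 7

Step 1. [-((-3*((-x) - 2)) + 8) = 7] leading − — multiply by −1, so neg: (-3*((-x) - 2)) + 8 = -7.
Step 2. [(-3*((-x) - 2)) + 8 = -7] the outer +8 inverts by subtracting 8 ⇒ sub: -3*((-x) - 2) = -15.
Step 3. [-3*((-x) - 2) = -15] -3 out front; divide by -3 ⇒ div: (-x) - 2 = 5.
Step 4. [(-x) - 2 = 5] 2 comes off first (add 2). So sub: -x = 7.
Step 5. [-x = 7] leading − — multiply by −1 ⇒ neg: x = -7.

Answer: x ∈ {-7}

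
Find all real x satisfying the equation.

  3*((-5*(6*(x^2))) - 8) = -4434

Step 1. [3*((-5*(6*(x^2))) - 8) = -4434] leading coefficient 3: divide by 3 ⇒ div: (-5*(6*(x^2))) - 8 = -1478.
Step 2. [(-5*(6*(x^2))) - 8 = -1478] 8 comes off first (add 8), so sub: -5*(6*(x^2)) = -1470.
Step 3. [-5*(6*(x^2)) = -1470] -5 out front; divide by -5, so div: 6*(x^2) = 294.
Step 4. [6*(x^2) = 294] LHS = 6·(…); ÷6 both sides. So div: x^2 = 49.
Step 5. [x^2 = 49] LHS squared, RHS 49 ≥ 0: apply √ (±) ⇒ sqrt: x = 7 or -7.

Answer: x ∈ {-7, 7}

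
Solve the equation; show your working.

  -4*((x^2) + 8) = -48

Step 1. [-4*((x^2) + 8) = -48] -4·(inner) — divide through by -4. So div: (x^2) + 8 = 12.
Step 2. [(x^2) + 8 = 12] peel the +8: subtract 8 from each side, so sub: x^2 = 4.
Step 3. [x^2 = 4] √ both sides: 4 ≥ 0 gives two branches, so sqrt: x = 2 or -2.

Answer: x ∈ {-2, 2}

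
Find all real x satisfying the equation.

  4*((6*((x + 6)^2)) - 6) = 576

Step 1. [4*((6*((x + 6)^2)) - 6) = 576] 4 out front; divide by 4. So div: (6*((x + 6)^2)) - 6 = 144.
Step 2. [(6*((x + 6)^2)) - 6 = 144] -6 is outermost — add 6 both sides ⇒ sub: 6*((x + 6)^2) = 150.
Step 3. [6*((x + 6)^2) = 150] 6·(inner) — divide through by 6. So div: (x + 6)^2 = 25.
Step 4. [(x + 6)^2 = 25] √ both sides: 25 ≥ 0 gives two branches, so sqrt: x + 6 = 5 or -5.
Step 5. [x + 6 = 5 or -5] 6 comes off first (subtract 6) ⇒ sub: x = -1 or -11.

Answer: x ∈ {-11, -1}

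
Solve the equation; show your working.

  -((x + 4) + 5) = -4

Step 1. [-((x + 4) + 5) = -4] LHS negated; negate both sides, so neg: (x + 4) + 5 = 4.
Step 2. [(x + 4) + 5 = 4] subtract 5: x sits inside (… + 5), so sub: x + 4 = -1.
Step 3. [x + 4 = -1] subtract 4: x sits inside (… + 4), so sub: x = -5.

Answer: x ∈ {-5}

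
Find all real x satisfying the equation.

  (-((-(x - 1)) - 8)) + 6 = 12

Step 1. [(-((-(x - 1)) - 8)) + 6 = 12] the outer +6 inverts by subtracting 6 ⇒ sub: -((-(x - 1)) - 8) = 6.
Step 2. [-((-(x - 1)) - 8) = 6] leading − — multiply by −1 ⇒ neg: (-(x - 1)) - 8 = -6.
Step 3. [(-(x - 1)) - 8 = -6] add 8: x sits inside (… - 8). So sub: -(x - 1) = 2.
Step 4. [-(x - 1) = 2] leading − — multiply by −1 ⇒ neg: x - 1 = -2.
Step 5. [x - 1 = -2] peel the -1: add 1 from each side. So sub: x = -1.

Answer: x ∈ {-1}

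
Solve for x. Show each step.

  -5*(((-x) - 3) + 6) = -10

Step 1. [-5*(((-x) - 3) + 6) = -10] -5 out front; divide by -5. So div: ((-x) - 3) + 6 = 2.
Step 2. [((-x) - 3) + 6 = 2] peel the +6: subtract 6 from each side ⇒ sub: (-x) - 3 = -4.
Step 3. [(-x) - 3 = -4] peel the -3: add 3 from each side, so sub: -x = -1.
Step 4. [-x = -1] flip signs both sides, so neg: x = 1.

Answer: x ∈ {1}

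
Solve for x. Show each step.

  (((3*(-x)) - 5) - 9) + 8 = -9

Step 1. [(((3*(-x)) - 5) - 9) + 8 = -9] subtract 8: x sits inside (… + 8), so sub: ((3*(-x)) - 5) - 9 = -17.
Step 2. [((3*(-x)) - 5) - 9 = -17] peel the -9: add 9 from each side, so sub: (3*(-x)) - 5 = -8.
Step 3. [(3*(-x)) - 5 = -8] 5 comes off first (add 5) ⇒ sub: 3*(-x) = -3.
Step 4. [3*(-x) = -3] leading coefficient 3: divide by 3, so div: -x = -1.
Step 5. [-x = -1] flip signs both sides ⇒ neg: x = 1.

Answer: x ∈ {1}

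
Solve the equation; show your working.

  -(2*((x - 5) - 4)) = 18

Step 1. [-(2*((x - 5) - 4)) = 18] flip signs both sides ⇒ neg: 2*((x - 5) - 4) = -18.
Step 2. [2*((x - 5) - 4) = -18] leading coefficient 2: divide by 2, so div: (x - 5) - 4 = -9.
Step 3. [(x - 5) - 4 = -9] 4 comes off first (add 4) ⇒ sub: x - 5 = -5.
Step 4. [x - 5 = -5] 5 comes off first (add 5), so sub: x = 0.

Answer: x ∈ {0}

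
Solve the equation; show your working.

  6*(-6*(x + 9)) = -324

Step 1. [6*(-6*(x + 9)) = -324] 6·(inner) — divide through by 6, so div: -6*(x + 9) = -54.
Step 2. [-6*(x + 9) = -54] -6 out front; divide by -6 ⇒ div: x + 9 = 9.
Step 3. [x + 9 = 9] 9 comes off first (subtract 9), so sub: x = 0.

Answer: x ∈ {0}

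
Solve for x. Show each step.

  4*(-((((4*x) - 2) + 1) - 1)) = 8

Step 1. [4*(-((((4*x) - 2) + 1) - 1)) = 8] 4 out front; divide by 4. So div: -((((4*x) - 2) + 1) - 1) = 2.
Step 2. [-((((4*x) - 2) + 1) - 1) = 2] flip signs both sides. So neg: (((4*x) - 2) + 1) - 1 = -2.
Step 3. [(((4*x) - 2) + 1) - 1 = -2] -1 is outermost — add 1 both sides. So sub: ((4*x) - 2) + 1 = -1.
Step 4. [((4*x) - 2) + 1 = -1] subtract 1: x sits inside (… + 1) ⇒ sub: (4*x) - 2 = -2.
Step 5. [(4*x) - 2 = -2] -2 is outermost — add 2 both sides. So sub: 4*x = 0.
Step 6. [4*x = 0] 4 out front; divide by 4, so div: x = 0.

Answer: x ∈ {0}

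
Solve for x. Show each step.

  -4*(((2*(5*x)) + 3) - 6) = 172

Step 1. [-4*(((2*(5*x)) + 3) - 6) = 172] -4·(inner) — divide through by -4. So div: ((2*(5*x)) + 3) - 6 = -43.
Step 2. [((2*(5*x)) + 3) - 6 = -43] peel the -6: add 6 from each side ⇒ sub: (2*(5*x)) + 3 = -37.
Step 3. [(2*(5*x)) + 3 = -37] peel the +3: subtract 3 from each side. So sub: 2*(5*x) = -40.
Step 4. [2*(5*x) = -40] LHS = 2·(…); ÷2 both sides. So div: 5*x = -20.
Step 5. [5*x = -20] divide by the outer 5 ⇒ div: x = -4.

Answer: x ∈ {-4}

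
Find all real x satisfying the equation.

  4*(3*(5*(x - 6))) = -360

Step 1. [4*(3*(5*(x - 6))) = -360] 4·(inner) — divide through by 4, so div: 3*(5*(x - 6)) = -90.
Step 2. [3*(5*(x - 6)) = -90] 3·(inner) — divide through by 3. So div: 5*(x - 6) = -30.
Step 3. [5*(x - 6) = -30] leading coefficient 5: divide by 5. So div: x - 6 = -6.
Step 4. [x - 6 = -6] peel the -6: add 6 from each side ⇒ sub: x = 0.

Answer: x ∈ {0}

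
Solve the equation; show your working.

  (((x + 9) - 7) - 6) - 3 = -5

Step 1. [(((x + 9) - 7) - 6) - 3 = -5] add 3: x sits inside (… - 3), so sub: ((x + 9) - 7) - 6 = -2.
Step 2. [((x + 9) - 7) - 6 = -2] peel the -6: add 6 from each side. So sub: (x + 9) - 7 = 4.
Step 3. [(x + 9) - 7 = 4] the outer -7 inverts by adding 7. So sub: x + 9 = 11.
Step 4. [x + 9 = 11] peel the +9: subtract 9 from each side, so sub: x = 2.

Answer: x ∈ {2}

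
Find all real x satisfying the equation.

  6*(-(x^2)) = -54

Step 1. [6*(-(x^2)) = -54] LHS = 6·(…); ÷6 both sides ⇒ div: -(x^2) = -9.
Step 2. [-(x^2) = -9] flip signs both sides, so neg: x^2 = 9.
Step 3. [x^2 = 9] LHS squared, RHS 9 ≥ 0: apply √ (±). So sqrt: x = 3 or -3.

Answer: x ∈ {-3, 3}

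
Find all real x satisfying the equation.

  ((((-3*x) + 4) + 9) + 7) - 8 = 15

Step 1. [((((-3*x) + 4) + 9) + 7) - 8 = 15] add 8: x sits inside (… - 8), so sub: (((-3*x) + 4) + 9) + 7 = 23.
Step 2. [(((-3*x) + 4) + 9) + 7 = 23] peel the +7: subtract 7 from each side. So sub: ((-3*x) + 4) + 9 = 16.
Step 3. [((-3*x) + 4) + 9 = 16] subtract 9: x sits inside (… + 9). So sub: (-3*x) + 4 = 7.
Step 4. [(-3*x) + 4 = 7] +4 is outermost — subtract 4 both sides ⇒ sub: -3*x = 3.
Step 5. [-3*x = 3] -3 out front; divide by -3, so div: x = -1.

Answer: x ∈ {-1}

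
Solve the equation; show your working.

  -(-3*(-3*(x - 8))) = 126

Step 1. [-(-3*(-3*(x - 8))) = 126] LHS negated; negate both sides ⇒ neg: -3*(-3*(x - 8)) = -126.
Step 2. [-3*(-3*(x - 8)) = -126] -3·(inner) — divide through by -3, so div: -3*(x - 8) = 42.
Step 3. [-3*(x - 8) = 42] LHS = -3·(…); ÷-3 both sides, so div: x - 8 = -14.
Step 4. [x - 8 = -14] peel the -8: add 8 from each side ⇒ sub: x = -6.

Answer: x ∈ {-6}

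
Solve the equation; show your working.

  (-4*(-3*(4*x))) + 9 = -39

Step 1. [(-4*(-3*(4*x))) + 9 = -39] 9 comes off first (subtract 9). So sub: -4*(-3*(4*x)) = -48.
Step 2. [-4*(-3*(4*x)) = -48] -4 out front; divide by -4. So div: -3*(4*x) = 12.
Step 3. [-3*(4*x) = 12] -3·(inner) — divide through by -3 ⇒ div: 4*x = -4.
Step 4. [4*x = -4] LHS = 4·(…); ÷4 both sides, so div: x = -1.

Answer: x ∈ {-1}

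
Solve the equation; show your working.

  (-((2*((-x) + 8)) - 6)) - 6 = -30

Step 1. [(-((2*((-x) + 8)) - 6)) - 6 = -30] -6 is outermost — add 6 both sides, so sub: -((2*((-x) + 8)) - 6) = -24.
Step 2. [-((2*((-x) + 8)) - 6) = -24] flip signs both sides. So neg: (2*((-x) + 8)) - 6 = 24.
Step 3. [(2*((-x) + 8)) - 6 = 24] common factor 2 (LHS and 24) — divide through ⇒ factor: ((-x) + 8) - 3 = 12.
Step 4. [((-x) + 8) - 3 = 12] 3 comes off first (add 3). So sub: (-x) + 8 = 15.
Step 5. [(-x) + 8 = 15] +8 is outermost — subtract 8 both sides. So sub: -x = 7.
Step 6. [-x = 7] leading − — multiply by −1. So neg: x = -7.

Answer: x ∈ {-7}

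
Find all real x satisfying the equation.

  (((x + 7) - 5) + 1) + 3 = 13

Step 1. [(((x + 7) - 5) + 1) + 3 = 13] +3 is outermost — subtract 3 both sides. So sub: ((x + 7) - 5) + 1 = 10.
Step 2. [((x + 7) - 5) + 1 = 10] peel the +1: subtract 1 from each side, so sub: (x + 7) - 5 = 9.
Step 3. [(x + 7) - 5 = 9] add 5: x sits inside (… - 5), so sub: x + 7 = 14.
Step 4. [x + 7 = 14] +7 is outermost — subtract 7 both sides. So sub: x = 7.

Answer: x ∈ {7}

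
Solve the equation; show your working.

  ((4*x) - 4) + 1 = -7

Step 1. [((4*x) - 4) + 1 = -7] 1 comes off first (subtract 1), so sub: (4*x) - 4 = -8.
Step 2. [(4*x) - 4 = -8] 4 | LHS and 4 | -8: pull 4 out, so factor: x - 1 = -2.
Step 3. [x - 1 = -2] peel the -1: add 1 from each side. So sub: x = -1.

Answer: x ∈ {-1}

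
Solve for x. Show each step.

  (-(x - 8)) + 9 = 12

Step 1. [(-(x - 8)) + 9 = 12] subtract 9: x sits inside (… + 9), so sub: -(x - 8) = 3.
Step 2. [-(x - 8) = 3] LHS negated; negate both sides, so neg: x - 8 = -3.
Step 3. [x - 8 = -3] peel the -8: add 8 from each side, so sub: x = 5.

Answer: x ∈ {5}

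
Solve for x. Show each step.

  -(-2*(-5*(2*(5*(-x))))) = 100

Step 1. [-(-2*(-5*(2*(5*(-x))))) = 100] flip signs both sides ⇒ neg: -2*(-5*(2*(5*(-x)))) = -100.
Step 2. [-2*(-5*(2*(5*(-x)))) = -100] LHS = -2·(…); ÷-2 both sides. So div: -5*(2*(5*(-x))) = 50.
Step 3. [-5*(2*(5*(-x))) = 50] LHS = -5·(…); ÷-5 both sides. So div: 2*(5*(-x)) = -10.
Step 4. [2*(5*(-x)) = -10] leading coefficient 2: divide by 2, so div: 5*(-x) = -5.
Step 5. [5*(-x) = -5] LHS = 5·(…); ÷5 both sides. So div: -x = -1.
Step 6. [-x = -1] flip signs both sides, so neg: x = 1.

Answer: x ∈ {1}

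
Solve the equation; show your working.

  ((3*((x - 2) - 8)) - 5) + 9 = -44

Step 1. [((3*((x - 2) - 8)) - 5) + 9 = -44] subtract 9: x sits inside (… + 9), so sub: (3*((x - 2) - 8)) - 5 = -53.
Step 2. [(3*((x - 2) - 8)) - 5 = -53] 5 comes off first (add 5), so sub: 3*((x - 2) - 8) = -48.
Step 3. [3*((x - 2) - 8) = -48] 3·(inner) — divide through by 3 ⇒ div: (x - 2) - 8 = -16.
Step 4. [(x - 2) - 8 = -16] peel the -8: add 8 from each side, so sub: x - 2 = -8.
Step 5. [x - 2 = -8] the outer -2 inverts by adding 2 ⇒ sub: x = -6.

Answer: x ∈ {-6}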